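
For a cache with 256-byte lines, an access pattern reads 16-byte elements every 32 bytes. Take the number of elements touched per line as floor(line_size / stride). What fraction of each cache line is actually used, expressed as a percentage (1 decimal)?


Elements per cache line = floor(256 / 32) = 8
Bytes used = 8 * 16 = 128
Utilization = 128 / 256 * 100 = 50.0%

50.0


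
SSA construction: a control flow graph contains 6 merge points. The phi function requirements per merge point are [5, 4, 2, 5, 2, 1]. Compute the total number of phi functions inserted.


Total phi functions = sum of phi functions at each join node
= 5 + 4 + 2 + 5 + 2 + 1 = 19

19


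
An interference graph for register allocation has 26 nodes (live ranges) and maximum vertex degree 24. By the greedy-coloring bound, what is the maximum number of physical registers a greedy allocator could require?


Greedy coloring never needs more than (max_degree + 1) colors: when coloring a vertex, at most max_degree neighbors are already colored.
Upper bound = 24 + 1 = 25

25


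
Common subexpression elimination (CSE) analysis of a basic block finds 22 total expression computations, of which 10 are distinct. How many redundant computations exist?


CSE count = total expressions - unique expressions
= 22 - 10 = 12

12


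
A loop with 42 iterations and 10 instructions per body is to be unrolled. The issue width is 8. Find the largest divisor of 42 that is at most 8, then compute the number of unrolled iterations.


Largest divisor of 42 <= 8 is 7
New iterations = 42 / 7 = 6

6


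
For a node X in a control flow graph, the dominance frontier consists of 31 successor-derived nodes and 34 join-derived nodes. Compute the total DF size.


DF(X) = direct successor contributions + join point contributions
= 31 + 34 = 65

65


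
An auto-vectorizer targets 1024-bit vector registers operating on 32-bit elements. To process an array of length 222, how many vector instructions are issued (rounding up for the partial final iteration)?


Width = 1024 / 32 = 32 elements per vector op
Iterations = ceil(222 / 32) = 7

7


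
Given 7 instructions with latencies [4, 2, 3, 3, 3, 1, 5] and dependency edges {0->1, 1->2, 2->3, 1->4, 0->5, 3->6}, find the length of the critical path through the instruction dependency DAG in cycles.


Compute longest path through dependency graph: dist(Ik) = max over predecessors of dist + latency(Ik).
dist(I0) = latency 4 = 4
dist(I1) = dist(I0) + 2 = 4 + 2 = 6
dist(I2) = dist(I1) + 3 = 6 + 3 = 9
dist(I3) = dist(I2) + 3 = 9 + 3 = 12
dist(I4) = dist(I1) + 3 = 6 + 3 = 9
dist(I5) = dist(I0) + 1 = 4 + 1 = 5
dist(I6) = dist(I3) + 5 = 12 + 5 = 17
Critical path = max dist = 17

17


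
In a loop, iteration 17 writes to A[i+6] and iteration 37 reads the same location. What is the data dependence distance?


Distance = read iteration - write iteration
= 37 - 17 = 20

20


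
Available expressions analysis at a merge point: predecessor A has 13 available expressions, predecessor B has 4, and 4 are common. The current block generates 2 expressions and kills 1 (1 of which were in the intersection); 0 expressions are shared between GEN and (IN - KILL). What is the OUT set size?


IN = intersection of predecessors = 4
IN - KILL = 4 - 1 = 3
|OUT| = |GEN| + |IN - KILL| - |GEN ∩ (IN - KILL)| = 2 + 3 - 0 = 5

5


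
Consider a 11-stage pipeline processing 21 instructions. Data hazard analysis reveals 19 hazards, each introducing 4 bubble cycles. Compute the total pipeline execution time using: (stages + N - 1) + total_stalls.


Base cycles = 11 + 21 - 1 = 31
Total stalls = 19 * 4 = 76
Total = 31 + 76 = 107

107


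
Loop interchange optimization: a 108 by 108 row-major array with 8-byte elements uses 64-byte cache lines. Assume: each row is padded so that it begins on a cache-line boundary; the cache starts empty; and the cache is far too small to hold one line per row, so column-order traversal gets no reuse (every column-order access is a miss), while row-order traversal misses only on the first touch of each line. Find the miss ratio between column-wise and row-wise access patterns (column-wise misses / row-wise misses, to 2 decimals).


Each row occupies 108 * 8 = 864 bytes and starts on a line boundary, so it spans ceil(864 / 64) = 14 cache lines.
Row-major traversal misses (one per line touched): 108 * ceil(108 * 8 / 64) = 1512
Column-major traversal misses (no reuse, every access misses): 108 * 108 = 11664
Ratio = 11664 / 1512 = 7.71

7.71


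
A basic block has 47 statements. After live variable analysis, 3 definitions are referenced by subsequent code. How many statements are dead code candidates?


Dead code = total statements - live definitions
= 47 - 3 = 44

44


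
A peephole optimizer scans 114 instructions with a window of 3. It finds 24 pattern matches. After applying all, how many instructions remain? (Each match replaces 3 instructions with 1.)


Each match removes 2 instructions.
Total removed = 24 * 2 = 48
Remaining = 114 - 48 = 66

66


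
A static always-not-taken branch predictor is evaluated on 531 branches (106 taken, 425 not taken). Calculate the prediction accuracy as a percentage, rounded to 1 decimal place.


Predictor: always-not-taken
Correct predictions = 425
Accuracy = 425 / 531 * 100 = 80.0%

80.0


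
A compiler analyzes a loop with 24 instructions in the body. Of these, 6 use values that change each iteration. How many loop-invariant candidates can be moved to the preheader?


Invariant candidates = total - loop-dependent
= 24 - 6 = 18

18


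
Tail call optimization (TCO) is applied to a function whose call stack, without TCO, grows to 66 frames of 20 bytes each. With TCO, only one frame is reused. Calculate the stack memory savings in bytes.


Without TCO: 66 * 20 = 1320 bytes
With TCO: reuse 1 frame = 20 bytes
Savings = 1320 - 20 = 1300

1300


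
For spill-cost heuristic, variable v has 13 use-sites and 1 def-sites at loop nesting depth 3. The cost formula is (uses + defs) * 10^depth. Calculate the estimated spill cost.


uses + defs = 13 + 1 = 14
10^3 = 1000
Spill cost = 14 * 1000 = 14000

14000


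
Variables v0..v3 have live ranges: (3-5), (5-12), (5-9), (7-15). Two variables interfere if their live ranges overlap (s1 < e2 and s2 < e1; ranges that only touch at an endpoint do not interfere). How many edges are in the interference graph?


Check all pairs for overlapping intervals.
Two intervals (s1,e1) and (s2,e2) overlap if s1 < e2 and s2 < e1.
v0 (3-5) vs v1..v3: overlaps none -> 0
v1 (5-12) vs v2..v3: overlaps v2, v3 -> 2
v2 (5-9) vs v3: overlaps v3 -> 1
Total overlapping pairs = 0 + 2 + 1 = 3

3


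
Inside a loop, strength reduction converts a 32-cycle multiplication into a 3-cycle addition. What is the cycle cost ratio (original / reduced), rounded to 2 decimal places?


Ratio = mult_cost / add_cost = 32 / 3 = 10.67

10.67


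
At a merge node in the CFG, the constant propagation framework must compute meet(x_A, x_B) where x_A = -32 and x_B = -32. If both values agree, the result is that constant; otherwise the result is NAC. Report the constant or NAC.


Meet operation: if both paths give the same constant, result is that constant; if they differ, result is NAC (not-a-constant).
Path A: -32, Path B: -32 -> equal
Result: constant -> -32

-32


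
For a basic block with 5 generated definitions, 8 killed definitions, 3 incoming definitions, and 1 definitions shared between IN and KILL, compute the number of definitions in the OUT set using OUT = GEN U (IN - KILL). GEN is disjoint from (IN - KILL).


IN - KILL: 3 - 1 = 2 surviving definitions
OUT = GEN + surviving = 5 + 2 = 7

7


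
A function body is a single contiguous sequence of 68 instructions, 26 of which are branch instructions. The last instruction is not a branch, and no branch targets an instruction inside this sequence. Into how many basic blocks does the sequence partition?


With no in-sequence branch targets, the leaders are the first instruction plus the instruction after each branch.
Number of basic blocks = branches + 1
= 26 + 1 = 27

27


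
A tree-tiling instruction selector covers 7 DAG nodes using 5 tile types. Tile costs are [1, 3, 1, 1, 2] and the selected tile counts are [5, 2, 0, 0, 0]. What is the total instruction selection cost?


Total cost = sum(count_i * cost_i)
= 5*1 + 2*3 + 0*1 + 0*1 + 0*2
= 11

11


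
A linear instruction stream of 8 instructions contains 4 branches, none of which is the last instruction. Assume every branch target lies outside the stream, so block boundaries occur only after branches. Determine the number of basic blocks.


With no in-sequence branch targets, the leaders are the first instruction plus the instruction after each branch.
Number of basic blocks = branches + 1
= 4 + 1 = 5

5


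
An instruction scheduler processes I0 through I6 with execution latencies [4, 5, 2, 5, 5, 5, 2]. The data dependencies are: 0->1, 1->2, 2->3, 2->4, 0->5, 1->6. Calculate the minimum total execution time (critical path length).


Compute longest path through dependency graph: dist(Ik) = max over predecessors of dist + latency(Ik).
dist(I0) = latency 4 = 4
dist(I1) = dist(I0) + 5 = 4 + 5 = 9
dist(I2) = dist(I1) + 2 = 9 + 2 = 11
dist(I3) = dist(I2) + 5 = 11 + 5 = 16
dist(I4) = dist(I2) + 5 = 11 + 5 = 16
dist(I5) = dist(I0) + 5 = 4 + 5 = 9
dist(I6) = dist(I1) + 2 = 9 + 2 = 11
Critical path = max dist = 16

16


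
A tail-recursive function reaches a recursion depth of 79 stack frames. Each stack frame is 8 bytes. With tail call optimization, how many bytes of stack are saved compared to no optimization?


Without TCO: 79 * 8 = 632 bytes
With TCO: reuse 1 frame = 8 bytes
Savings = 632 - 8 = 624

624


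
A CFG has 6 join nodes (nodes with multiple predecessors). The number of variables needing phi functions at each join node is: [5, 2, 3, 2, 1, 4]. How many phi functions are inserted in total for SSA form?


Total phi functions = sum of phi functions at each join node
= 5 + 2 + 3 + 2 + 1 + 4 = 17

17


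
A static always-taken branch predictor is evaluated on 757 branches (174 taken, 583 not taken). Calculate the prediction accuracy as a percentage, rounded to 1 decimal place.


Predictor: always-taken
Correct predictions = 174
Accuracy = 174 / 757 * 100 = 23.0%

23.0


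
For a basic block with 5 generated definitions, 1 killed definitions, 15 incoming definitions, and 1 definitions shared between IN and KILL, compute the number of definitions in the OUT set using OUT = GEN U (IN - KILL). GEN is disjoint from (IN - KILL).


IN - KILL: 15 - 1 = 14 surviving definitions
OUT = GEN + surviving = 5 + 14 = 19

19


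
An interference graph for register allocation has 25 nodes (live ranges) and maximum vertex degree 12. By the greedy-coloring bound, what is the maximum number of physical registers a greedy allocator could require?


Greedy coloring never needs more than (max_degree + 1) colors: when coloring a vertex, at most max_degree neighbors are already colored.
Upper bound = 12 + 1 = 13

13


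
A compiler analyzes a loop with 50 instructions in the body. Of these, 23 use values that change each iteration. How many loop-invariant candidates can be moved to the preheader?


Invariant candidates = total - loop-dependent
= 50 - 23 = 27

27


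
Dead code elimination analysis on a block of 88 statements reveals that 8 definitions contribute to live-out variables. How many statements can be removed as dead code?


Dead code = total statements - live definitions
= 88 - 8 = 80

80


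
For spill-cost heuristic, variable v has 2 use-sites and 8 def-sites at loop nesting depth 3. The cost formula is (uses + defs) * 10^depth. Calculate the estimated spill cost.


uses + defs = 2 + 8 = 10
10^3 = 1000
Spill cost = 10 * 1000 = 10000

10000


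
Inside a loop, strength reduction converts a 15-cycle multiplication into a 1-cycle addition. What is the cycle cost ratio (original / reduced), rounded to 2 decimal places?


Ratio = mult_cost / add_cost = 15 / 1 = 15.0

15.0


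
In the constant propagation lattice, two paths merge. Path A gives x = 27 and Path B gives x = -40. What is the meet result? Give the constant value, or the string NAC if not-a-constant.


Meet operation: if both paths give the same constant, result is that constant; if they differ, result is NAC (not-a-constant).
Path A: 27, Path B: -40 -> differ
Result: not-a-constant -> NAC

NAC


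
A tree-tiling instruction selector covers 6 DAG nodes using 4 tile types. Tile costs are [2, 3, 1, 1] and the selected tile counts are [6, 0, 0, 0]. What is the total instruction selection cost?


Total cost = sum(count_i * cost_i)
= 6*2 + 0*3 + 0*1 + 0*1
= 12

12


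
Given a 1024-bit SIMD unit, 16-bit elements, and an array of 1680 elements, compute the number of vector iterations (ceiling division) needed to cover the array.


Width = 1024 / 16 = 64 elements per vector op
Iterations = ceil(1680 / 64) = 27

27


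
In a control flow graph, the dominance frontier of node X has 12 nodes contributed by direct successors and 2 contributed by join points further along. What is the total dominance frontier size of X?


DF(X) = direct successor contributions + join point contributions
= 12 + 2 = 14

14


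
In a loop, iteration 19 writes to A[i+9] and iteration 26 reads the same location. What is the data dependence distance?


Distance = read iteration - write iteration
= 26 - 19 = 7

7


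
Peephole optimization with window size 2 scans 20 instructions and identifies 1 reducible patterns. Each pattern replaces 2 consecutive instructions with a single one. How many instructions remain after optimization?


Each match removes 1 instructions.
Total removed = 1 * 1 = 1
Remaining = 20 - 1 = 19

19


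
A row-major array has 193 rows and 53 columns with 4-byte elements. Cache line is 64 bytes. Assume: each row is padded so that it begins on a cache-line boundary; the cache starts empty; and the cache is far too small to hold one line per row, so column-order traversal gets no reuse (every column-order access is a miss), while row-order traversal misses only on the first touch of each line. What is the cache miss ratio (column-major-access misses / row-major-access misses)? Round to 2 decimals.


Each row occupies 53 * 4 = 212 bytes and starts on a line boundary, so it spans ceil(212 / 64) = 4 cache lines.
Row-major traversal misses (one per line touched): 193 * ceil(53 * 4 / 64) = 772
Column-major traversal misses (no reuse, every access misses): 193 * 53 = 10229
Ratio = 10229 / 772 = 13.25

13.25


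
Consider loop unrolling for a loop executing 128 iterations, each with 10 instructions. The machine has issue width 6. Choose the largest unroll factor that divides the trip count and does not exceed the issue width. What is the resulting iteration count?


Largest divisor of 128 <= 6 is 4
New iterations = 128 / 4 = 32

32


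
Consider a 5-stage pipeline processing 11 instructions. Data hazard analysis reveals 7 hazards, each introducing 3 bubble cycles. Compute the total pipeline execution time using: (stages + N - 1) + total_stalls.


Base cycles = 5 + 11 - 1 = 15
Total stalls = 7 * 3 = 21
Total = 15 + 21 = 36

36


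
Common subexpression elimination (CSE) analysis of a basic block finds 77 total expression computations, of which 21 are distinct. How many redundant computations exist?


CSE count = total expressions - unique expressions
= 77 - 21 = 56

56


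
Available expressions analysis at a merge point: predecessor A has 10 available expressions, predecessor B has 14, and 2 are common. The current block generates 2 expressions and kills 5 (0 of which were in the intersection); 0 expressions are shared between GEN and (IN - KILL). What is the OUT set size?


IN = intersection of predecessors = 2
IN - KILL = 2 - 0 = 2
|OUT| = |GEN| + |IN - KILL| - |GEN ∩ (IN - KILL)| = 2 + 2 - 0 = 4

4


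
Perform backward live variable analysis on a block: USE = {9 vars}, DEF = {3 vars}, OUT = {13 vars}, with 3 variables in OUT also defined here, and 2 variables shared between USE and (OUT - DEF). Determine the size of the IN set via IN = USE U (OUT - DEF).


OUT - DEF: 13 - 3 = 10
|IN| = |USE| + |OUT - DEF| - |USE ∩ (OUT - DEF)| = 9 + 10 - 2 = 17

17


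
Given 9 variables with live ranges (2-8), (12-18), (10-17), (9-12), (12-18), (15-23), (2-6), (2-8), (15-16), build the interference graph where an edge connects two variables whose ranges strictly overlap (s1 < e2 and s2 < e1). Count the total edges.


Check all pairs for overlapping intervals.
Two intervals (s1,e1) and (s2,e2) overlap if s1 < e2 and s2 < e1.
v0 (2-8) vs v1..v8: overlaps v6, v7 -> 2
v1 (12-18) vs v2..v8: overlaps v2, v4, v5, v8 -> 4
v2 (10-17) vs v3..v8: overlaps v3, v4, v5, v8 -> 4
v3 (9-12) vs v4..v8: overlaps none -> 0
v4 (12-18) vs v5..v8: overlaps v5, v8 -> 2
v5 (15-23) vs v6..v8: overlaps v8 -> 1
v6 (2-6) vs v7..v8: overlaps v7 -> 1
v7 (2-8) vs v8: overlaps none -> 0
Total overlapping pairs = 2 + 4 + 4 + 0 + 2 + 1 + 1 + 0 = 14

14


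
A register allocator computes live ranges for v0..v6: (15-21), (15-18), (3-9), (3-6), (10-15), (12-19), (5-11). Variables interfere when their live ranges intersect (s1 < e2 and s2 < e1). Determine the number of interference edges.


Check all pairs for overlapping intervals.
Two intervals (s1,e1) and (s2,e2) overlap if s1 < e2 and s2 < e1.
v0 (15-21) vs v1..v6: overlaps v1, v5 -> 2
v1 (15-18) vs v2..v6: overlaps v5 -> 1
v2 (3-9) vs v3..v6: overlaps v3, v6 -> 2
v3 (3-6) vs v4..v6: overlaps v6 -> 1
v4 (10-15) vs v5..v6: overlaps v5, v6 -> 2
v5 (12-19) vs v6: overlaps none -> 0
Total overlapping pairs = 2 + 1 + 2 + 1 + 2 + 0 = 8

8


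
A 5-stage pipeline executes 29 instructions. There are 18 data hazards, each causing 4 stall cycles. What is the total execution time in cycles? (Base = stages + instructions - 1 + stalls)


Base cycles = 5 + 29 - 1 = 33
Total stalls = 18 * 4 = 72
Total = 33 + 72 = 105

105


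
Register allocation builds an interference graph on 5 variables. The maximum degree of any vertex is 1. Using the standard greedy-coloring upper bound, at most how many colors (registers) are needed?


Greedy coloring never needs more than (max_degree + 1) colors: when coloring a vertex, at most max_degree neighbors are already colored.
Upper bound = 1 + 1 = 2

2


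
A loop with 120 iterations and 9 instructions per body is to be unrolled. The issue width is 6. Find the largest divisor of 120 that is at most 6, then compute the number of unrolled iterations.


Largest divisor of 120 <= 6 is 6
New iterations = 120 / 6 = 20

20


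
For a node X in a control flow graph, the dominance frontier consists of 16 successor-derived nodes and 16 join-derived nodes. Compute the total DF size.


DF(X) = direct successor contributions + join point contributions
= 16 + 16 = 32

32


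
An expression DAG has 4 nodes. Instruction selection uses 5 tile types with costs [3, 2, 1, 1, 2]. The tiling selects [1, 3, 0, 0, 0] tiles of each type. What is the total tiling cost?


Total cost = sum(count_i * cost_i)
= 1*3 + 3*2 + 0*1 + 0*1 + 0*2
= 9

9


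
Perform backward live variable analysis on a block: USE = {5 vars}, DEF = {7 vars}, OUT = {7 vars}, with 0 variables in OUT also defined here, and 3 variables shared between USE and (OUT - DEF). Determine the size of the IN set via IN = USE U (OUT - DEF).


OUT - DEF: 7 - 0 = 7
|IN| = |USE| + |OUT - DEF| - |USE ∩ (OUT - DEF)| = 5 + 7 - 3 = 9

9


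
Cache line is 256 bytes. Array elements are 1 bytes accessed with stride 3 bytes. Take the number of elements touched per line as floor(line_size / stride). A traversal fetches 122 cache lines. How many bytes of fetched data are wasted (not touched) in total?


Elements per line = floor(256 / 3) = 85
Bytes used per line = 85 * 1 = 85
Wasted per line = 256 - 85 = 171
Total wasted = 171 * 122 = 20862

20862


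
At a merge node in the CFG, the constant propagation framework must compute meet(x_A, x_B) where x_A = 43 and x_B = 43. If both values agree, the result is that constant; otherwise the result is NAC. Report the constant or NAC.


Meet operation: if both paths give the same constant, result is that constant; if they differ, result is NAC (not-a-constant).
Path A: 43, Path B: 43 -> equal
Result: constant -> 43

43


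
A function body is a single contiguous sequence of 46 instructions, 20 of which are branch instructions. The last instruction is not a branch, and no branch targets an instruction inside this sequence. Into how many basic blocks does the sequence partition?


With no in-sequence branch targets, the leaders are the first instruction plus the instruction after each branch.
Number of basic blocks = branches + 1
= 20 + 1 = 21

21


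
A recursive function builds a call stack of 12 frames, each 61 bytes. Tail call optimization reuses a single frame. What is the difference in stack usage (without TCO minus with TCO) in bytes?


Without TCO: 12 * 61 = 732 bytes
With TCO: reuse 1 frame = 61 bytes
Savings = 732 - 61 = 671

671


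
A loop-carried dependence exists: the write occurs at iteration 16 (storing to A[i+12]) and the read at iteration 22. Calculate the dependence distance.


Distance = read iteration - write iteration
= 22 - 16 = 6

6


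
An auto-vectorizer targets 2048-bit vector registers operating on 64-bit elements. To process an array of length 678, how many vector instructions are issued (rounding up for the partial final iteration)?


Width = 2048 / 64 = 32 elements per vector op
Iterations = ceil(678 / 32) = 22

22


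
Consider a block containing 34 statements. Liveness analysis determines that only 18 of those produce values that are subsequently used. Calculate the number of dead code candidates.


Dead code = total statements - live definitions
= 34 - 18 = 16

16


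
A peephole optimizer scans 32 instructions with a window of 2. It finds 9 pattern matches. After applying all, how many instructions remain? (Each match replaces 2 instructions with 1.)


Each match removes 1 instructions.
Total removed = 9 * 1 = 9
Remaining = 32 - 9 = 23

23


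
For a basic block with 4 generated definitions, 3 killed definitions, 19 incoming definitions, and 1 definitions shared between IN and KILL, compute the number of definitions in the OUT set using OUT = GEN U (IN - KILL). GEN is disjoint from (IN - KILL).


IN - KILL: 19 - 1 = 18 surviving definitions
OUT = GEN + surviving = 4 + 18 = 22

22


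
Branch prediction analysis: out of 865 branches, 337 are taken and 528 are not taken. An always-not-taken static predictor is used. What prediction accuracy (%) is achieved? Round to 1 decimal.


Predictor: always-not-taken
Correct predictions = 528
Accuracy = 528 / 865 * 100 = 61.0%

61.0


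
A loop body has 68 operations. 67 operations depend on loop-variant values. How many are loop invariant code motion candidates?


Invariant candidates = total - loop-dependent
= 68 - 67 = 1

1


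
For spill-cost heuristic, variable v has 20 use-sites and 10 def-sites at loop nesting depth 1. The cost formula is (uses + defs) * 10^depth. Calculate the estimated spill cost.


uses + defs = 20 + 10 = 30
10^1 = 10
Spill cost = 30 * 10 = 300

300


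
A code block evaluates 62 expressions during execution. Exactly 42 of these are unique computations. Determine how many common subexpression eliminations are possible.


CSE count = total expressions - unique expressions
= 62 - 42 = 20

20


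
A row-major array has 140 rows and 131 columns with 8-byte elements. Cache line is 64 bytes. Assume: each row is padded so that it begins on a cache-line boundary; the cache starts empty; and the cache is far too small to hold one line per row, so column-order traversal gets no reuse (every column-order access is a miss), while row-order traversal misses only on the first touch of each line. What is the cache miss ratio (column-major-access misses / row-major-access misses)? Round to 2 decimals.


Each row occupies 131 * 8 = 1048 bytes and starts on a line boundary, so it spans ceil(1048 / 64) = 17 cache lines.
Row-major traversal misses (one per line touched): 140 * ceil(131 * 8 / 64) = 2380
Column-major traversal misses (no reuse, every access misses): 140 * 131 = 18340
Ratio = 18340 / 2380 = 7.71

7.71


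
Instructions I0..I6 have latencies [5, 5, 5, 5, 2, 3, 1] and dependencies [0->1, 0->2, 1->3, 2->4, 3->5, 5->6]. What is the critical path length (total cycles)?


Compute longest path through dependency graph: dist(Ik) = max over predecessors of dist + latency(Ik).
dist(I0) = latency 5 = 5
dist(I1) = dist(I0) + 5 = 5 + 5 = 10
dist(I2) = dist(I0) + 5 = 5 + 5 = 10
dist(I3) = dist(I1) + 5 = 10 + 5 = 15
dist(I4) = dist(I2) + 2 = 10 + 2 = 12
dist(I5) = dist(I3) + 3 = 15 + 3 = 18
dist(I6) = dist(I5) + 1 = 18 + 1 = 19
Critical path = max dist = 19

19


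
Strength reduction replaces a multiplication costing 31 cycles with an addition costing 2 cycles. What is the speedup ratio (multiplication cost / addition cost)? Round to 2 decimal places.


Ratio = mult_cost / add_cost = 31 / 2 = 15.5

15.5


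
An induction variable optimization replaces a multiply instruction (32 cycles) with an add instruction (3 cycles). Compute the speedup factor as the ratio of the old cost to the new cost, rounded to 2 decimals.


Ratio = mult_cost / add_cost = 32 / 3 = 10.67

10.67


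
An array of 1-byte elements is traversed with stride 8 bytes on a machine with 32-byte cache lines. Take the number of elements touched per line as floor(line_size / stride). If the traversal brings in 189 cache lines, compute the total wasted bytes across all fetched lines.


Elements per line = floor(32 / 8) = 4
Bytes used per line = 4 * 1 = 4
Wasted per line = 32 - 4 = 28
Total wasted = 28 * 189 = 5292

5292


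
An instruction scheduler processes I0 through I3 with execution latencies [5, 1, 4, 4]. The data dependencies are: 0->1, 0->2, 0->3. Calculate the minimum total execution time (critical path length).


Compute longest path through dependency graph: dist(Ik) = max over predecessors of dist + latency(Ik).
dist(I0) = latency 5 = 5
dist(I1) = dist(I0) + 1 = 5 + 1 = 6
dist(I2) = dist(I0) + 4 = 5 + 4 = 9
dist(I3) = dist(I0) + 4 = 5 + 4 = 9
Critical path = max dist = 9

9


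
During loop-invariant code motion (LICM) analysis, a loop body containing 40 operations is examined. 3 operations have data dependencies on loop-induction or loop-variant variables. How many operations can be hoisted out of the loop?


Invariant candidates = total - loop-dependent
= 40 - 3 = 37

37


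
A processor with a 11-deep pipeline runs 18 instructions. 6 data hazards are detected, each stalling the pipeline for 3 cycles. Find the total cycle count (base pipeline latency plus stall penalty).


Base cycles = 11 + 18 - 1 = 28
Total stalls = 6 * 3 = 18
Total = 28 + 18 = 46

46


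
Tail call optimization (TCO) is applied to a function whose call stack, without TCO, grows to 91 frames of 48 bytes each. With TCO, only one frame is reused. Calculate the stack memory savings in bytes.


Without TCO: 91 * 48 = 4368 bytes
With TCO: reuse 1 frame = 48 bytes
Savings = 4368 - 48 = 4320

4320


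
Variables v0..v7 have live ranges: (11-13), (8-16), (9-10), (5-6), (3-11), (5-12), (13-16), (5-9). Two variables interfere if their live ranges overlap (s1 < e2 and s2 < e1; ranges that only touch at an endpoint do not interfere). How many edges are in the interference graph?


Check all pairs for overlapping intervals.
Two intervals (s1,e1) and (s2,e2) overlap if s1 < e2 and s2 < e1.
v0 (11-13) vs v1..v7: overlaps v1, v5 -> 2
v1 (8-16) vs v2..v7: overlaps v2, v4, v5, v6, v7 -> 5
v2 (9-10) vs v3..v7: overlaps v4, v5 -> 2
v3 (5-6) vs v4..v7: overlaps v4, v5, v7 -> 3
v4 (3-11) vs v5..v7: overlaps v5, v7 -> 2
v5 (5-12) vs v6..v7: overlaps v7 -> 1
v6 (13-16) vs v7: overlaps none -> 0
Total overlapping pairs = 2 + 5 + 2 + 3 + 2 + 1 + 0 = 15

15


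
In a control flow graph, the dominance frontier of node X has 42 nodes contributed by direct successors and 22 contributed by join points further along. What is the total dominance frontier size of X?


DF(X) = direct successor contributions + join point contributions
= 42 + 22 = 64

64


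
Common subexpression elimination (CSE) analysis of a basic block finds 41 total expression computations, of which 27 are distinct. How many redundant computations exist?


CSE count = total expressions - unique expressions
= 41 - 27 = 14

14


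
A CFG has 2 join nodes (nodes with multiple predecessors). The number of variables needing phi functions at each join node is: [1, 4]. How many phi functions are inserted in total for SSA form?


Total phi functions = sum of phi functions at each join node
= 1 + 4 = 5

5


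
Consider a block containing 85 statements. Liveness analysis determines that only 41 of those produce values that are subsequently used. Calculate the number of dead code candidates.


Dead code = total statements - live definitions
= 85 - 41 = 44

44


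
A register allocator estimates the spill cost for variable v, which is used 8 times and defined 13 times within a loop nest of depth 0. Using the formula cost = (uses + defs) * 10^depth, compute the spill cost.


uses + defs = 8 + 13 = 21
10^0 = 1
Spill cost = 21 * 1 = 21

21


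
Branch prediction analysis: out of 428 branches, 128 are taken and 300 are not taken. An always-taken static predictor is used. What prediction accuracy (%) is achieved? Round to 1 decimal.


Predictor: always-taken
Correct predictions = 128
Accuracy = 128 / 428 * 100 = 29.9%

29.9


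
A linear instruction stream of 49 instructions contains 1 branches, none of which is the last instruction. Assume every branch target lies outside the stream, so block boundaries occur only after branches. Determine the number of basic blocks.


With no in-sequence branch targets, the leaders are the first instruction plus the instruction after each branch.
Number of basic blocks = branches + 1
= 1 + 1 = 2

2


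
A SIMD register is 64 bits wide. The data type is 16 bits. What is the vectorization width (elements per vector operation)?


Width = SIMD bits / data type bits
= 64 / 16 = 4

4


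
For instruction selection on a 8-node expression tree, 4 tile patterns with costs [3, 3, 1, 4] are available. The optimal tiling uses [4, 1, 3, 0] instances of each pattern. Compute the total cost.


Total cost = sum(count_i * cost_i)
= 4*3 + 1*3 + 3*1 + 0*4
= 18

18


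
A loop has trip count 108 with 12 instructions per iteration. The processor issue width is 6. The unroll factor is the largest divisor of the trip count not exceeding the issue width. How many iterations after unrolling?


Largest divisor of 108 <= 6 is 6
New iterations = 108 / 6 = 18

18


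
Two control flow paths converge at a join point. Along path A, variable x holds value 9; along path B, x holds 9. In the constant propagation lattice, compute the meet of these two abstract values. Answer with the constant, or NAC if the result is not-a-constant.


Meet operation: if both paths give the same constant, result is that constant; if they differ, result is NAC (not-a-constant).
Path A: 9, Path B: 9 -> equal
Result: constant -> 9

9


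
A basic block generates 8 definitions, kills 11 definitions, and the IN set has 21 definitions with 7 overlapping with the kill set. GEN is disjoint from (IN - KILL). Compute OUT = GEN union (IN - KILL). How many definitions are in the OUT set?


IN - KILL: 21 - 7 = 14 surviving definitions
OUT = GEN + surviving = 8 + 14 = 22

22


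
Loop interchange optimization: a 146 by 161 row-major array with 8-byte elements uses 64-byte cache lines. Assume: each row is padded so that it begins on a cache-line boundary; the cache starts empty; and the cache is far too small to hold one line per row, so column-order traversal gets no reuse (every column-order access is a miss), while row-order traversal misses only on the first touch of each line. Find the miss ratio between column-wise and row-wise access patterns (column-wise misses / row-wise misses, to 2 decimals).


Each row occupies 161 * 8 = 1288 bytes and starts on a line boundary, so it spans ceil(1288 / 64) = 21 cache lines.
Row-major traversal misses (one per line touched): 146 * ceil(161 * 8 / 64) = 3066
Column-major traversal misses (no reuse, every access misses): 146 * 161 = 23506
Ratio = 23506 / 3066 = 7.67

7.67


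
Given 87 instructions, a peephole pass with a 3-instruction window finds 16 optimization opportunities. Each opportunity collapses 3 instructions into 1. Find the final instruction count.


Each match removes 2 instructions.
Total removed = 16 * 2 = 32
Remaining = 87 - 32 = 55

55


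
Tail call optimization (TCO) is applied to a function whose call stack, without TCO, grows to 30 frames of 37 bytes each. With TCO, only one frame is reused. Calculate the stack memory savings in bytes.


Without TCO: 30 * 37 = 1110 bytes
With TCO: reuse 1 frame = 37 bytes
Savings = 1110 - 37 = 1073

1073


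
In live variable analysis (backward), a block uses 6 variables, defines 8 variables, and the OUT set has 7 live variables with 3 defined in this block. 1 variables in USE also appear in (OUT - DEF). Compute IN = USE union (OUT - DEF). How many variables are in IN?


OUT - DEF: 7 - 3 = 4
|IN| = |USE| + |OUT - DEF| - |USE ∩ (OUT - DEF)| = 6 + 4 - 1 = 9

9


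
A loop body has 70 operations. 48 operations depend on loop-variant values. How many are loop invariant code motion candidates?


Invariant candidates = total - loop-dependent
= 70 - 48 = 22

22


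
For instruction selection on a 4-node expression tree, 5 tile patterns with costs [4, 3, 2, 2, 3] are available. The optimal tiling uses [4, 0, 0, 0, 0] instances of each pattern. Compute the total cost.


Total cost = sum(count_i * cost_i)
= 4*4 + 0*3 + 0*2 + 0*2 + 0*3
= 16

16


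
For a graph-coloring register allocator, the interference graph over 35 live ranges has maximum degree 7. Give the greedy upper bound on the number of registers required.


Greedy coloring never needs more than (max_degree + 1) colors: when coloring a vertex, at most max_degree neighbors are already colored.
Upper bound = 7 + 1 = 8

8


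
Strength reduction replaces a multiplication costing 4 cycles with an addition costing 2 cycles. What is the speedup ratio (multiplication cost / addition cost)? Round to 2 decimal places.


Ratio = mult_cost / add_cost = 4 / 2 = 2.0

2.0


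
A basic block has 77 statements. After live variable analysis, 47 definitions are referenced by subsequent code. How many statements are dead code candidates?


Dead code = total statements - live definitions
= 77 - 47 = 30

30


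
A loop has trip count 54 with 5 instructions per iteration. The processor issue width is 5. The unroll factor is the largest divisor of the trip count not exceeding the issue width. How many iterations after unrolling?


Largest divisor of 54 <= 5 is 3
New iterations = 54 / 3 = 18

18


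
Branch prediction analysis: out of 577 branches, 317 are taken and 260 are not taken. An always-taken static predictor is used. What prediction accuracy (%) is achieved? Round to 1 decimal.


Predictor: always-taken
Correct predictions = 317
Accuracy = 317 / 577 * 100 = 54.9%

54.9


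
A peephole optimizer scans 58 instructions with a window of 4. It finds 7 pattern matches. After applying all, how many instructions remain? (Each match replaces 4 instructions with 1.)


Each match removes 3 instructions.
Total removed = 7 * 3 = 21
Remaining = 58 - 21 = 37

37


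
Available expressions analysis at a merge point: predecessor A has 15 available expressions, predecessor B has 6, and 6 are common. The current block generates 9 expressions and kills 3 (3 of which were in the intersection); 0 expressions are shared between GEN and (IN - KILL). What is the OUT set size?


IN = intersection of predecessors = 6
IN - KILL = 6 - 3 = 3
|OUT| = |GEN| + |IN - KILL| - |GEN ∩ (IN - KILL)| = 9 + 3 - 0 = 12

12


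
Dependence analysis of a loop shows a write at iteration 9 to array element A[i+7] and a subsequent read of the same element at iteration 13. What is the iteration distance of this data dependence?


Distance = read iteration - write iteration
= 13 - 9 = 4

4


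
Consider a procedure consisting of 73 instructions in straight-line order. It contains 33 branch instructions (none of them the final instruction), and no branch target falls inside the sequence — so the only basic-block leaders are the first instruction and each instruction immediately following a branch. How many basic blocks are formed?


With no in-sequence branch targets, the leaders are the first instruction plus the instruction after each branch.
Number of basic blocks = branches + 1
= 33 + 1 = 34

34


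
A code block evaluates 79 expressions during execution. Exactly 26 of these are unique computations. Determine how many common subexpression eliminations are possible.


CSE count = total expressions - unique expressions
= 79 - 26 = 53

53


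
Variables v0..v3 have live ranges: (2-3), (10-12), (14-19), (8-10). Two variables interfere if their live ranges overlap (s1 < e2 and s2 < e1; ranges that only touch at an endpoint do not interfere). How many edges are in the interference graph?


Check all pairs for overlapping intervals.
Two intervals (s1,e1) and (s2,e2) overlap if s1 < e2 and s2 < e1.
v0 (2-3) vs v1..v3: overlaps none -> 0
v1 (10-12) vs v2..v3: overlaps none -> 0
v2 (14-19) vs v3: overlaps none -> 0
Total overlapping pairs = 0 + 0 + 0 = 0

0


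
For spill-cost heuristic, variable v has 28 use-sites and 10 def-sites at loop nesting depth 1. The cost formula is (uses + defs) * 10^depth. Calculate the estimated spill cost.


uses + defs = 28 + 10 = 38
10^1 = 10
Spill cost = 38 * 10 = 380

380


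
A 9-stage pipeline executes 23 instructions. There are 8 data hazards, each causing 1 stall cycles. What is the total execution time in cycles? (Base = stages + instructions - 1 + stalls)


Base cycles = 9 + 23 - 1 = 31
Total stalls = 8 * 1 = 8
Total = 31 + 8 = 39

39


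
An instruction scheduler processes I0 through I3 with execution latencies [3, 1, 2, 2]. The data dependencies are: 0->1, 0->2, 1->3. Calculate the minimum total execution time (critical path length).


Compute longest path through dependency graph: dist(Ik) = max over predecessors of dist + latency(Ik).
dist(I0) = latency 3 = 3
dist(I1) = dist(I0) + 1 = 3 + 1 = 4
dist(I2) = dist(I0) + 2 = 3 + 2 = 5
dist(I3) = dist(I1) + 2 = 4 + 2 = 6
Critical path = max dist = 6

6


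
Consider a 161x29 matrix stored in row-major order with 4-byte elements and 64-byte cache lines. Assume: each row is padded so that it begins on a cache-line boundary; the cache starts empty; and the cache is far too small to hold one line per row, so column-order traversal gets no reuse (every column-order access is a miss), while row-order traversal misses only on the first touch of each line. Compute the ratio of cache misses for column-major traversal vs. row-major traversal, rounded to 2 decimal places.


Each row occupies 29 * 4 = 116 bytes and starts on a line boundary, so it spans ceil(116 / 64) = 2 cache lines.
Row-major traversal misses (one per line touched): 161 * ceil(29 * 4 / 64) = 322
Column-major traversal misses (no reuse, every access misses): 161 * 29 = 4669
Ratio = 4669 / 322 = 14.5

14.5


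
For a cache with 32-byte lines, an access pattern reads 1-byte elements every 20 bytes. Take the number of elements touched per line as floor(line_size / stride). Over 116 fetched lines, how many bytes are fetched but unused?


Elements per line = floor(32 / 20) = 1
Bytes used per line = 1 * 1 = 1
Wasted per line = 32 - 1 = 31
Total wasted = 31 * 116 = 3596

3596
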